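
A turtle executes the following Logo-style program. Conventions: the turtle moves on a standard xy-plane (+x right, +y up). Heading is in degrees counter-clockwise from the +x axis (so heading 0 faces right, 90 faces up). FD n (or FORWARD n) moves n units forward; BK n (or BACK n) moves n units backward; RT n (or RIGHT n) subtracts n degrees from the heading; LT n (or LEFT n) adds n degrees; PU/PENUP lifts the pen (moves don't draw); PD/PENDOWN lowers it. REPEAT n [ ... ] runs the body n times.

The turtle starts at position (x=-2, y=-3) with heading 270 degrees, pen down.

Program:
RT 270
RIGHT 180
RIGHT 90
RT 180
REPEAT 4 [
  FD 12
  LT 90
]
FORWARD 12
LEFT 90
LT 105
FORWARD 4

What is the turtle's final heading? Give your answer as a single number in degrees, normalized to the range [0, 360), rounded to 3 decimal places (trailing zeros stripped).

Executing turtle program step by step:
Start: pos=(-2,-3), heading=270, pen down
RT 270: heading 270 -> 0
RT 180: heading 0 -> 180
RT 90: heading 180 -> 90
RT 180: heading 90 -> 270
REPEAT 4 [
  -- iteration 1/4 --
  FD 12: (-2,-3) -> (-2,-15) [heading=270, draw]
  LT 90: heading 270 -> 0
  -- iteration 2/4 --
  FD 12: (-2,-15) -> (10,-15) [heading=0, draw]
  LT 90: heading 0 -> 90
  -- iteration 3/4 --
  FD 12: (10,-15) -> (10,-3) [heading=90, draw]
  LT 90: heading 90 -> 180
  -- iteration 4/4 --
  FD 12: (10,-3) -> (-2,-3) [heading=180, draw]
  LT 90: heading 180 -> 270
]
FD 12: (-2,-3) -> (-2,-15) [heading=270, draw]
LT 90: heading 270 -> 0
LT 105: heading 0 -> 105
FD 4: (-2,-15) -> (-3.035,-11.136) [heading=105, draw]
Final: pos=(-3.035,-11.136), heading=105, 6 segment(s) drawn

Answer: 105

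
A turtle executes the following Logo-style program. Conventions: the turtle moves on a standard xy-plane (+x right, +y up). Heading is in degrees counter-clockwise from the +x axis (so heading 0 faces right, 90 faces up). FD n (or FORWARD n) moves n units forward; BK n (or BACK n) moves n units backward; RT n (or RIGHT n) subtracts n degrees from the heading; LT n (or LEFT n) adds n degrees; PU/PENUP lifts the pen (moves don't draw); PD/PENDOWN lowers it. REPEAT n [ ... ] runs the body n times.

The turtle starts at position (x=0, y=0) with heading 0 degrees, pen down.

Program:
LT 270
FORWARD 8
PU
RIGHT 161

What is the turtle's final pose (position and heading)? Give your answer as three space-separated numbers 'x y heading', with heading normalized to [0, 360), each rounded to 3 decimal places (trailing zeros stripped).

Answer: 0 -8 109

Derivation:
Executing turtle program step by step:
Start: pos=(0,0), heading=0, pen down
LT 270: heading 0 -> 270
FD 8: (0,0) -> (0,-8) [heading=270, draw]
PU: pen up
RT 161: heading 270 -> 109
Final: pos=(0,-8), heading=109, 1 segment(s) drawn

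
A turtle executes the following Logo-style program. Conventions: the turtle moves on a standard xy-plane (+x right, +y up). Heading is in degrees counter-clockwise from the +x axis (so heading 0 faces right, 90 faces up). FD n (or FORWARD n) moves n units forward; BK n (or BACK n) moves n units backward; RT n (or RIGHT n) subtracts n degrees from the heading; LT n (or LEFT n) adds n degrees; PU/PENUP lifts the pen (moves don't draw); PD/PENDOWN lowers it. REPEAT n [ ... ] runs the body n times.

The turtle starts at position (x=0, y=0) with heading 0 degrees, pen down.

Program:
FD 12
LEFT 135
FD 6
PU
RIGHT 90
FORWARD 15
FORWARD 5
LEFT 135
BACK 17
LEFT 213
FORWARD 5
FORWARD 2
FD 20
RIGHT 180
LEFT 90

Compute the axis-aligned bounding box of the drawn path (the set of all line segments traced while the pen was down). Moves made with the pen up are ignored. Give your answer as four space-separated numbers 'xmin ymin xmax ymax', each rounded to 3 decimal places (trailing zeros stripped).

Executing turtle program step by step:
Start: pos=(0,0), heading=0, pen down
FD 12: (0,0) -> (12,0) [heading=0, draw]
LT 135: heading 0 -> 135
FD 6: (12,0) -> (7.757,4.243) [heading=135, draw]
PU: pen up
RT 90: heading 135 -> 45
FD 15: (7.757,4.243) -> (18.364,14.849) [heading=45, move]
FD 5: (18.364,14.849) -> (21.899,18.385) [heading=45, move]
LT 135: heading 45 -> 180
BK 17: (21.899,18.385) -> (38.899,18.385) [heading=180, move]
LT 213: heading 180 -> 33
FD 5: (38.899,18.385) -> (43.093,21.108) [heading=33, move]
FD 2: (43.093,21.108) -> (44.77,22.197) [heading=33, move]
FD 20: (44.77,22.197) -> (61.544,33.09) [heading=33, move]
RT 180: heading 33 -> 213
LT 90: heading 213 -> 303
Final: pos=(61.544,33.09), heading=303, 2 segment(s) drawn

Segment endpoints: x in {0, 7.757, 12}, y in {0, 4.243}
xmin=0, ymin=0, xmax=12, ymax=4.243

Answer: 0 0 12 4.243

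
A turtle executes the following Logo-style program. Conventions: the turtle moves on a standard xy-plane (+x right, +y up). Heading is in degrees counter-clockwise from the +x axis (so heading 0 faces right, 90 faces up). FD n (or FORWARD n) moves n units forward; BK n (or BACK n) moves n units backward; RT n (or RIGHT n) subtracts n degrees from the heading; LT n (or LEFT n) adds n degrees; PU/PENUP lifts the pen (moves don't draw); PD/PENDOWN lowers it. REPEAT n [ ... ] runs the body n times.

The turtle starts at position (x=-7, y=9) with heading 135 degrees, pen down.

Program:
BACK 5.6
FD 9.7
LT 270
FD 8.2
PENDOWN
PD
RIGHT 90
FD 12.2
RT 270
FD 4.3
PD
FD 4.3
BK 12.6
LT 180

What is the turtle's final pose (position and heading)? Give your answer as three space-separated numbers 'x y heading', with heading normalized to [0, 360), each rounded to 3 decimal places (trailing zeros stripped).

Executing turtle program step by step:
Start: pos=(-7,9), heading=135, pen down
BK 5.6: (-7,9) -> (-3.04,5.04) [heading=135, draw]
FD 9.7: (-3.04,5.04) -> (-9.899,11.899) [heading=135, draw]
LT 270: heading 135 -> 45
FD 8.2: (-9.899,11.899) -> (-4.101,17.697) [heading=45, draw]
PD: pen down
PD: pen down
RT 90: heading 45 -> 315
FD 12.2: (-4.101,17.697) -> (4.526,9.071) [heading=315, draw]
RT 270: heading 315 -> 45
FD 4.3: (4.526,9.071) -> (7.566,12.111) [heading=45, draw]
PD: pen down
FD 4.3: (7.566,12.111) -> (10.607,15.152) [heading=45, draw]
BK 12.6: (10.607,15.152) -> (1.697,6.242) [heading=45, draw]
LT 180: heading 45 -> 225
Final: pos=(1.697,6.242), heading=225, 7 segment(s) drawn

Answer: 1.697 6.242 225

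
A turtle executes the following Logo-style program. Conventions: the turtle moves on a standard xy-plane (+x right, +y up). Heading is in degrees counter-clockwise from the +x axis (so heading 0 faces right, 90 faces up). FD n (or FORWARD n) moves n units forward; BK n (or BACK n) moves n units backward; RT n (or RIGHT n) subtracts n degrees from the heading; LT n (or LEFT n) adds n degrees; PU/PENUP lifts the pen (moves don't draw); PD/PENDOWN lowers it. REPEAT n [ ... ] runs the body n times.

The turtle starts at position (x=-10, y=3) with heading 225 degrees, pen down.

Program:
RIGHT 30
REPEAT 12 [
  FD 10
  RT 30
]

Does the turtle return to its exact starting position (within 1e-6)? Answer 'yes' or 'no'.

Answer: yes

Derivation:
Executing turtle program step by step:
Start: pos=(-10,3), heading=225, pen down
RT 30: heading 225 -> 195
REPEAT 12 [
  -- iteration 1/12 --
  FD 10: (-10,3) -> (-19.659,0.412) [heading=195, draw]
  RT 30: heading 195 -> 165
  -- iteration 2/12 --
  FD 10: (-19.659,0.412) -> (-29.319,3) [heading=165, draw]
  RT 30: heading 165 -> 135
  -- iteration 3/12 --
  FD 10: (-29.319,3) -> (-36.39,10.071) [heading=135, draw]
  RT 30: heading 135 -> 105
  -- iteration 4/12 --
  FD 10: (-36.39,10.071) -> (-38.978,19.73) [heading=105, draw]
  RT 30: heading 105 -> 75
  -- iteration 5/12 --
  FD 10: (-38.978,19.73) -> (-36.39,29.39) [heading=75, draw]
  RT 30: heading 75 -> 45
  -- iteration 6/12 --
  FD 10: (-36.39,29.39) -> (-29.319,36.461) [heading=45, draw]
  RT 30: heading 45 -> 15
  -- iteration 7/12 --
  FD 10: (-29.319,36.461) -> (-19.659,39.049) [heading=15, draw]
  RT 30: heading 15 -> 345
  -- iteration 8/12 --
  FD 10: (-19.659,39.049) -> (-10,36.461) [heading=345, draw]
  RT 30: heading 345 -> 315
  -- iteration 9/12 --
  FD 10: (-10,36.461) -> (-2.929,29.39) [heading=315, draw]
  RT 30: heading 315 -> 285
  -- iteration 10/12 --
  FD 10: (-2.929,29.39) -> (-0.341,19.73) [heading=285, draw]
  RT 30: heading 285 -> 255
  -- iteration 11/12 --
  FD 10: (-0.341,19.73) -> (-2.929,10.071) [heading=255, draw]
  RT 30: heading 255 -> 225
  -- iteration 12/12 --
  FD 10: (-2.929,10.071) -> (-10,3) [heading=225, draw]
  RT 30: heading 225 -> 195
]
Final: pos=(-10,3), heading=195, 12 segment(s) drawn

Start position: (-10, 3)
Final position: (-10, 3)
Distance = 0; < 1e-6 -> CLOSED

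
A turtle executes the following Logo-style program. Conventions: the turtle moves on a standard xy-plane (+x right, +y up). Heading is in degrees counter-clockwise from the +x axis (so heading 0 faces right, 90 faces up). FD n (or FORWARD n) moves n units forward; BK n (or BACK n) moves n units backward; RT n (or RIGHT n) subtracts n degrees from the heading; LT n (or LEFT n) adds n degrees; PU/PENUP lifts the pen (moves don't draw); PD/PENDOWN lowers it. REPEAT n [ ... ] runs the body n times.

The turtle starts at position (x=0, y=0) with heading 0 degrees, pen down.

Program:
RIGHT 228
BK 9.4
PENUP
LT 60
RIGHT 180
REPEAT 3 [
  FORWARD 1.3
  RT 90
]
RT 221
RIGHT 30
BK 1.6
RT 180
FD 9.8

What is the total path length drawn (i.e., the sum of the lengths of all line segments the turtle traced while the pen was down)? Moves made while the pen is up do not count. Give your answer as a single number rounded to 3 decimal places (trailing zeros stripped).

Executing turtle program step by step:
Start: pos=(0,0), heading=0, pen down
RT 228: heading 0 -> 132
BK 9.4: (0,0) -> (6.29,-6.986) [heading=132, draw]
PU: pen up
LT 60: heading 132 -> 192
RT 180: heading 192 -> 12
REPEAT 3 [
  -- iteration 1/3 --
  FD 1.3: (6.29,-6.986) -> (7.561,-6.715) [heading=12, move]
  RT 90: heading 12 -> 282
  -- iteration 2/3 --
  FD 1.3: (7.561,-6.715) -> (7.832,-7.987) [heading=282, move]
  RT 90: heading 282 -> 192
  -- iteration 3/3 --
  FD 1.3: (7.832,-7.987) -> (6.56,-8.257) [heading=192, move]
  RT 90: heading 192 -> 102
]
RT 221: heading 102 -> 241
RT 30: heading 241 -> 211
BK 1.6: (6.56,-8.257) -> (7.932,-7.433) [heading=211, move]
RT 180: heading 211 -> 31
FD 9.8: (7.932,-7.433) -> (16.332,-2.386) [heading=31, move]
Final: pos=(16.332,-2.386), heading=31, 1 segment(s) drawn

Segment lengths:
  seg 1: (0,0) -> (6.29,-6.986), length = 9.4
Total = 9.4

Answer: 9.4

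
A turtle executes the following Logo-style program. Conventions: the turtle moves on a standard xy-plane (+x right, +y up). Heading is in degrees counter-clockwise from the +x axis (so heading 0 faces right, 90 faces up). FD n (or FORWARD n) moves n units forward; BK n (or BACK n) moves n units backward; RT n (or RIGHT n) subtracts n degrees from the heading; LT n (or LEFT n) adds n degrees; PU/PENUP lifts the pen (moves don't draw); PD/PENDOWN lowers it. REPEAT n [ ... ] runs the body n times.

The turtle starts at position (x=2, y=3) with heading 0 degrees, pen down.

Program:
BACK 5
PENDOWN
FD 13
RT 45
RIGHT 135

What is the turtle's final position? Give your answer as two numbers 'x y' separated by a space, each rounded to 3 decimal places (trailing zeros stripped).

Executing turtle program step by step:
Start: pos=(2,3), heading=0, pen down
BK 5: (2,3) -> (-3,3) [heading=0, draw]
PD: pen down
FD 13: (-3,3) -> (10,3) [heading=0, draw]
RT 45: heading 0 -> 315
RT 135: heading 315 -> 180
Final: pos=(10,3), heading=180, 2 segment(s) drawn

Answer: 10 3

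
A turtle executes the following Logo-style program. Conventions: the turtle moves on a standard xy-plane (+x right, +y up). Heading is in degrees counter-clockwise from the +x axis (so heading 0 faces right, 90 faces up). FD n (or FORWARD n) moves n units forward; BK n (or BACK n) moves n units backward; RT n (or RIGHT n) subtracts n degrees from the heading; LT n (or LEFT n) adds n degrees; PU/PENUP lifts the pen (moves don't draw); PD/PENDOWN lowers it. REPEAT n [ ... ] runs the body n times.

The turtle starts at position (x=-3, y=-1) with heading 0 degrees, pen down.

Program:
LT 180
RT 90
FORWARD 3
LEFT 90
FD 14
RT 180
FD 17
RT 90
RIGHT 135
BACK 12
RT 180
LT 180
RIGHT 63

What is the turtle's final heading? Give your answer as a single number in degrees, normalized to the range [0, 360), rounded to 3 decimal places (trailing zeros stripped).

Answer: 72

Derivation:
Executing turtle program step by step:
Start: pos=(-3,-1), heading=0, pen down
LT 180: heading 0 -> 180
RT 90: heading 180 -> 90
FD 3: (-3,-1) -> (-3,2) [heading=90, draw]
LT 90: heading 90 -> 180
FD 14: (-3,2) -> (-17,2) [heading=180, draw]
RT 180: heading 180 -> 0
FD 17: (-17,2) -> (0,2) [heading=0, draw]
RT 90: heading 0 -> 270
RT 135: heading 270 -> 135
BK 12: (0,2) -> (8.485,-6.485) [heading=135, draw]
RT 180: heading 135 -> 315
LT 180: heading 315 -> 135
RT 63: heading 135 -> 72
Final: pos=(8.485,-6.485), heading=72, 4 segment(s) drawn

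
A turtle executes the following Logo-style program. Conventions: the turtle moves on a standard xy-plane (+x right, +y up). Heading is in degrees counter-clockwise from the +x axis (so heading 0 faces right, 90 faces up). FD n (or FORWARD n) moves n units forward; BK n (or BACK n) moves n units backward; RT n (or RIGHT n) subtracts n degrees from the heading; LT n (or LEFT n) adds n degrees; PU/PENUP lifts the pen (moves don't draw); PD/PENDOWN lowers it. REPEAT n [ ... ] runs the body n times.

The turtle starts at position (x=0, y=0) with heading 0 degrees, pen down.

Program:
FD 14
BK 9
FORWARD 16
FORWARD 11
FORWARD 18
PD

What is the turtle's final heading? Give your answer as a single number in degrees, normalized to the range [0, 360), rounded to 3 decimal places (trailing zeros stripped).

Executing turtle program step by step:
Start: pos=(0,0), heading=0, pen down
FD 14: (0,0) -> (14,0) [heading=0, draw]
BK 9: (14,0) -> (5,0) [heading=0, draw]
FD 16: (5,0) -> (21,0) [heading=0, draw]
FD 11: (21,0) -> (32,0) [heading=0, draw]
FD 18: (32,0) -> (50,0) [heading=0, draw]
PD: pen down
Final: pos=(50,0), heading=0, 5 segment(s) drawn

Answer: 0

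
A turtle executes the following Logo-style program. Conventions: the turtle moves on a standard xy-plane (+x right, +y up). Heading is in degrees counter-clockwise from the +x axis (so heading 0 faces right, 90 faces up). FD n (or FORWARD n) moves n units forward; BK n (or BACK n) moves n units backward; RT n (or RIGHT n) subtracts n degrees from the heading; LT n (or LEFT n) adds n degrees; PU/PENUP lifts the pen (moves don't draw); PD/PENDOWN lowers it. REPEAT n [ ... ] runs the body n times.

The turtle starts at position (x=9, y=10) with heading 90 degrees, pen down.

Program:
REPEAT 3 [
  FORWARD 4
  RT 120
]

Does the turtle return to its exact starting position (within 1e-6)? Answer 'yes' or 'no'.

Answer: yes

Derivation:
Executing turtle program step by step:
Start: pos=(9,10), heading=90, pen down
REPEAT 3 [
  -- iteration 1/3 --
  FD 4: (9,10) -> (9,14) [heading=90, draw]
  RT 120: heading 90 -> 330
  -- iteration 2/3 --
  FD 4: (9,14) -> (12.464,12) [heading=330, draw]
  RT 120: heading 330 -> 210
  -- iteration 3/3 --
  FD 4: (12.464,12) -> (9,10) [heading=210, draw]
  RT 120: heading 210 -> 90
]
Final: pos=(9,10), heading=90, 3 segment(s) drawn

Start position: (9, 10)
Final position: (9, 10)
Distance = 0; < 1e-6 -> CLOSED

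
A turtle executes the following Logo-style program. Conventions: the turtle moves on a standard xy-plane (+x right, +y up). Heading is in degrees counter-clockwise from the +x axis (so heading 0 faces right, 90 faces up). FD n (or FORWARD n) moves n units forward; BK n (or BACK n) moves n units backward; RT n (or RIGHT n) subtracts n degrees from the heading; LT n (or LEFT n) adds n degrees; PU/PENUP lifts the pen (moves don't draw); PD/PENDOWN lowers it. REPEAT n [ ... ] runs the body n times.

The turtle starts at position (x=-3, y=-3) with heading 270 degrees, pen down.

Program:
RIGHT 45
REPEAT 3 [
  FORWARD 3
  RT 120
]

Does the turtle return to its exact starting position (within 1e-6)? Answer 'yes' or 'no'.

Executing turtle program step by step:
Start: pos=(-3,-3), heading=270, pen down
RT 45: heading 270 -> 225
REPEAT 3 [
  -- iteration 1/3 --
  FD 3: (-3,-3) -> (-5.121,-5.121) [heading=225, draw]
  RT 120: heading 225 -> 105
  -- iteration 2/3 --
  FD 3: (-5.121,-5.121) -> (-5.898,-2.224) [heading=105, draw]
  RT 120: heading 105 -> 345
  -- iteration 3/3 --
  FD 3: (-5.898,-2.224) -> (-3,-3) [heading=345, draw]
  RT 120: heading 345 -> 225
]
Final: pos=(-3,-3), heading=225, 3 segment(s) drawn

Start position: (-3, -3)
Final position: (-3, -3)
Distance = 0; < 1e-6 -> CLOSED

Answer: yes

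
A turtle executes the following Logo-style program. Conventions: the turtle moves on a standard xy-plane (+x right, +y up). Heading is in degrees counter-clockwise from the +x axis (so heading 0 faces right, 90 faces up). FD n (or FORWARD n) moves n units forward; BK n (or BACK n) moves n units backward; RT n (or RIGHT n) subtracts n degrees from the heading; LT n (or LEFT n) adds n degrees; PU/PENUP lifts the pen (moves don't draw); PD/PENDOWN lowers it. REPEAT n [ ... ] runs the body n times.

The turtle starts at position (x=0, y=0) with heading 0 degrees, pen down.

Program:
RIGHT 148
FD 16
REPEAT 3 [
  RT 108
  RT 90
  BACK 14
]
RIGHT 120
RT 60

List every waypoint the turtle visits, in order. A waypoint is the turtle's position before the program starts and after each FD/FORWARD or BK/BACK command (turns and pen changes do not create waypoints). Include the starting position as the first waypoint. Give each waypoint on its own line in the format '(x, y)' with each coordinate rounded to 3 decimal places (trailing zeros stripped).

Executing turtle program step by step:
Start: pos=(0,0), heading=0, pen down
RT 148: heading 0 -> 212
FD 16: (0,0) -> (-13.569,-8.479) [heading=212, draw]
REPEAT 3 [
  -- iteration 1/3 --
  RT 108: heading 212 -> 104
  RT 90: heading 104 -> 14
  BK 14: (-13.569,-8.479) -> (-27.153,-11.866) [heading=14, draw]
  -- iteration 2/3 --
  RT 108: heading 14 -> 266
  RT 90: heading 266 -> 176
  BK 14: (-27.153,-11.866) -> (-13.187,-12.842) [heading=176, draw]
  -- iteration 3/3 --
  RT 108: heading 176 -> 68
  RT 90: heading 68 -> 338
  BK 14: (-13.187,-12.842) -> (-26.168,-7.598) [heading=338, draw]
]
RT 120: heading 338 -> 218
RT 60: heading 218 -> 158
Final: pos=(-26.168,-7.598), heading=158, 4 segment(s) drawn
Waypoints (5 total):
(0, 0)
(-13.569, -8.479)
(-27.153, -11.866)
(-13.187, -12.842)
(-26.168, -7.598)

Answer: (0, 0)
(-13.569, -8.479)
(-27.153, -11.866)
(-13.187, -12.842)
(-26.168, -7.598)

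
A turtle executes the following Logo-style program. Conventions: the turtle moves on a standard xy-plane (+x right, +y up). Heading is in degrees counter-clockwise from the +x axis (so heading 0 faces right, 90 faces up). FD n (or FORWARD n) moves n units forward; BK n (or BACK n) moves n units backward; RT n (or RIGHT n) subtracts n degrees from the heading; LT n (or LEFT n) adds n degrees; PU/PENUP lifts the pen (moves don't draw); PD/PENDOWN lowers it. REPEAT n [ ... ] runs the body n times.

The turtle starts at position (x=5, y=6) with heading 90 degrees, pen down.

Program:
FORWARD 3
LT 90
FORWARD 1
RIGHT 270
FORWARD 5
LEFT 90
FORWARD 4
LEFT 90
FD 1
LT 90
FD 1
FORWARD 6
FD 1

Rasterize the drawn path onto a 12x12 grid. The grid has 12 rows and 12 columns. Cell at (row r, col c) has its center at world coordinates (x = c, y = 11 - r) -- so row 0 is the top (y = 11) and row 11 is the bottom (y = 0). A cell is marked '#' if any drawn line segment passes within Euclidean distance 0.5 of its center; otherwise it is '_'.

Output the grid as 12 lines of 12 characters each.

Answer: ____________
____________
____##______
____##______
____##______
____##______
#########___
____#####___
____________
____________
____________
____________

Derivation:
Segment 0: (5,6) -> (5,9)
Segment 1: (5,9) -> (4,9)
Segment 2: (4,9) -> (4,4)
Segment 3: (4,4) -> (8,4)
Segment 4: (8,4) -> (8,5)
Segment 5: (8,5) -> (7,5)
Segment 6: (7,5) -> (1,5)
Segment 7: (1,5) -> (0,5)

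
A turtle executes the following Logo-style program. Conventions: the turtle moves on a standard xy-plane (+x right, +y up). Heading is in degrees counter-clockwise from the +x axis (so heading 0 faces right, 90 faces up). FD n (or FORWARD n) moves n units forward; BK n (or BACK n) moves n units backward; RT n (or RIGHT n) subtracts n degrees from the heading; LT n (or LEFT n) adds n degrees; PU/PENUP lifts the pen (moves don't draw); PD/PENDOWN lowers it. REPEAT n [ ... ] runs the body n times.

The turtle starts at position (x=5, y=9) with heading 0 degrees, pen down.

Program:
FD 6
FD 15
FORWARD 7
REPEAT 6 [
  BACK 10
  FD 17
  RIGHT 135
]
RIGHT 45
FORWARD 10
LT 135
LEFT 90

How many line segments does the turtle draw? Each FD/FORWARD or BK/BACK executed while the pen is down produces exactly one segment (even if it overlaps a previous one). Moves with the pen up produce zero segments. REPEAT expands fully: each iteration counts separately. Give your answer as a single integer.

Answer: 16

Derivation:
Executing turtle program step by step:
Start: pos=(5,9), heading=0, pen down
FD 6: (5,9) -> (11,9) [heading=0, draw]
FD 15: (11,9) -> (26,9) [heading=0, draw]
FD 7: (26,9) -> (33,9) [heading=0, draw]
REPEAT 6 [
  -- iteration 1/6 --
  BK 10: (33,9) -> (23,9) [heading=0, draw]
  FD 17: (23,9) -> (40,9) [heading=0, draw]
  RT 135: heading 0 -> 225
  -- iteration 2/6 --
  BK 10: (40,9) -> (47.071,16.071) [heading=225, draw]
  FD 17: (47.071,16.071) -> (35.05,4.05) [heading=225, draw]
  RT 135: heading 225 -> 90
  -- iteration 3/6 --
  BK 10: (35.05,4.05) -> (35.05,-5.95) [heading=90, draw]
  FD 17: (35.05,-5.95) -> (35.05,11.05) [heading=90, draw]
  RT 135: heading 90 -> 315
  -- iteration 4/6 --
  BK 10: (35.05,11.05) -> (27.979,18.121) [heading=315, draw]
  FD 17: (27.979,18.121) -> (40,6.101) [heading=315, draw]
  RT 135: heading 315 -> 180
  -- iteration 5/6 --
  BK 10: (40,6.101) -> (50,6.101) [heading=180, draw]
  FD 17: (50,6.101) -> (33,6.101) [heading=180, draw]
  RT 135: heading 180 -> 45
  -- iteration 6/6 --
  BK 10: (33,6.101) -> (25.929,-0.971) [heading=45, draw]
  FD 17: (25.929,-0.971) -> (37.95,11.05) [heading=45, draw]
  RT 135: heading 45 -> 270
]
RT 45: heading 270 -> 225
FD 10: (37.95,11.05) -> (30.879,3.979) [heading=225, draw]
LT 135: heading 225 -> 0
LT 90: heading 0 -> 90
Final: pos=(30.879,3.979), heading=90, 16 segment(s) drawn
Segments drawn: 16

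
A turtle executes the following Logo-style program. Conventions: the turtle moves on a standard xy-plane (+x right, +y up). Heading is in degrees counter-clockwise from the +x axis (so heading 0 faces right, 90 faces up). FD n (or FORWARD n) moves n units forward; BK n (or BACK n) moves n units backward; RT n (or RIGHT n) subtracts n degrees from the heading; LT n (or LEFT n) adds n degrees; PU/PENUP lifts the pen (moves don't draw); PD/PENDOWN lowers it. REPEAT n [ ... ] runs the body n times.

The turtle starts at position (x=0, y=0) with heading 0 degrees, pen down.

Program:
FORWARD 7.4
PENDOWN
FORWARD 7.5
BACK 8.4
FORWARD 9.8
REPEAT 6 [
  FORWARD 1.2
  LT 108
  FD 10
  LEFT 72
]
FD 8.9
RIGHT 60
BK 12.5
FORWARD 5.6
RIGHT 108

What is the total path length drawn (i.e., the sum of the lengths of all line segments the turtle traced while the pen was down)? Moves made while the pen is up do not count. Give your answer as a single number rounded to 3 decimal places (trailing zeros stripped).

Executing turtle program step by step:
Start: pos=(0,0), heading=0, pen down
FD 7.4: (0,0) -> (7.4,0) [heading=0, draw]
PD: pen down
FD 7.5: (7.4,0) -> (14.9,0) [heading=0, draw]
BK 8.4: (14.9,0) -> (6.5,0) [heading=0, draw]
FD 9.8: (6.5,0) -> (16.3,0) [heading=0, draw]
REPEAT 6 [
  -- iteration 1/6 --
  FD 1.2: (16.3,0) -> (17.5,0) [heading=0, draw]
  LT 108: heading 0 -> 108
  FD 10: (17.5,0) -> (14.41,9.511) [heading=108, draw]
  LT 72: heading 108 -> 180
  -- iteration 2/6 --
  FD 1.2: (14.41,9.511) -> (13.21,9.511) [heading=180, draw]
  LT 108: heading 180 -> 288
  FD 10: (13.21,9.511) -> (16.3,0) [heading=288, draw]
  LT 72: heading 288 -> 0
  -- iteration 3/6 --
  FD 1.2: (16.3,0) -> (17.5,0) [heading=0, draw]
  LT 108: heading 0 -> 108
  FD 10: (17.5,0) -> (14.41,9.511) [heading=108, draw]
  LT 72: heading 108 -> 180
  -- iteration 4/6 --
  FD 1.2: (14.41,9.511) -> (13.21,9.511) [heading=180, draw]
  LT 108: heading 180 -> 288
  FD 10: (13.21,9.511) -> (16.3,0) [heading=288, draw]
  LT 72: heading 288 -> 0
  -- iteration 5/6 --
  FD 1.2: (16.3,0) -> (17.5,0) [heading=0, draw]
  LT 108: heading 0 -> 108
  FD 10: (17.5,0) -> (14.41,9.511) [heading=108, draw]
  LT 72: heading 108 -> 180
  -- iteration 6/6 --
  FD 1.2: (14.41,9.511) -> (13.21,9.511) [heading=180, draw]
  LT 108: heading 180 -> 288
  FD 10: (13.21,9.511) -> (16.3,0) [heading=288, draw]
  LT 72: heading 288 -> 0
]
FD 8.9: (16.3,0) -> (25.2,0) [heading=0, draw]
RT 60: heading 0 -> 300
BK 12.5: (25.2,0) -> (18.95,10.825) [heading=300, draw]
FD 5.6: (18.95,10.825) -> (21.75,5.976) [heading=300, draw]
RT 108: heading 300 -> 192
Final: pos=(21.75,5.976), heading=192, 19 segment(s) drawn

Segment lengths:
  seg 1: (0,0) -> (7.4,0), length = 7.4
  seg 2: (7.4,0) -> (14.9,0), length = 7.5
  seg 3: (14.9,0) -> (6.5,0), length = 8.4
  seg 4: (6.5,0) -> (16.3,0), length = 9.8
  seg 5: (16.3,0) -> (17.5,0), length = 1.2
  seg 6: (17.5,0) -> (14.41,9.511), length = 10
  seg 7: (14.41,9.511) -> (13.21,9.511), length = 1.2
  seg 8: (13.21,9.511) -> (16.3,0), length = 10
  seg 9: (16.3,0) -> (17.5,0), length = 1.2
  seg 10: (17.5,0) -> (14.41,9.511), length = 10
  seg 11: (14.41,9.511) -> (13.21,9.511), length = 1.2
  seg 12: (13.21,9.511) -> (16.3,0), length = 10
  seg 13: (16.3,0) -> (17.5,0), length = 1.2
  seg 14: (17.5,0) -> (14.41,9.511), length = 10
  seg 15: (14.41,9.511) -> (13.21,9.511), length = 1.2
  seg 16: (13.21,9.511) -> (16.3,0), length = 10
  seg 17: (16.3,0) -> (25.2,0), length = 8.9
  seg 18: (25.2,0) -> (18.95,10.825), length = 12.5
  seg 19: (18.95,10.825) -> (21.75,5.976), length = 5.6
Total = 127.3

Answer: 127.3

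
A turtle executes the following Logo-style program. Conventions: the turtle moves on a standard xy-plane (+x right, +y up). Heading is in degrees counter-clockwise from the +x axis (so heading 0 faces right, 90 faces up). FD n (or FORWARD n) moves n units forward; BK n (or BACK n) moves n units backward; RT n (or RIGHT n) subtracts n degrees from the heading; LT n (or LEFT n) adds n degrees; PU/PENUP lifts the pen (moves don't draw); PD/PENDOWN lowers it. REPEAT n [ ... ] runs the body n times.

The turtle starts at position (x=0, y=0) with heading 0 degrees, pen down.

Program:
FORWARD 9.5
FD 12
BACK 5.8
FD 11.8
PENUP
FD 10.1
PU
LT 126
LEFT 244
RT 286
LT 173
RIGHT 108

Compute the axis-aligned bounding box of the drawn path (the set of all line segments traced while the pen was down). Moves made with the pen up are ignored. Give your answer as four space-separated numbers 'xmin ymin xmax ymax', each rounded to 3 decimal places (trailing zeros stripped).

Answer: 0 0 27.5 0

Derivation:
Executing turtle program step by step:
Start: pos=(0,0), heading=0, pen down
FD 9.5: (0,0) -> (9.5,0) [heading=0, draw]
FD 12: (9.5,0) -> (21.5,0) [heading=0, draw]
BK 5.8: (21.5,0) -> (15.7,0) [heading=0, draw]
FD 11.8: (15.7,0) -> (27.5,0) [heading=0, draw]
PU: pen up
FD 10.1: (27.5,0) -> (37.6,0) [heading=0, move]
PU: pen up
LT 126: heading 0 -> 126
LT 244: heading 126 -> 10
RT 286: heading 10 -> 84
LT 173: heading 84 -> 257
RT 108: heading 257 -> 149
Final: pos=(37.6,0), heading=149, 4 segment(s) drawn

Segment endpoints: x in {0, 9.5, 15.7, 21.5, 27.5}, y in {0}
xmin=0, ymin=0, xmax=27.5, ymax=0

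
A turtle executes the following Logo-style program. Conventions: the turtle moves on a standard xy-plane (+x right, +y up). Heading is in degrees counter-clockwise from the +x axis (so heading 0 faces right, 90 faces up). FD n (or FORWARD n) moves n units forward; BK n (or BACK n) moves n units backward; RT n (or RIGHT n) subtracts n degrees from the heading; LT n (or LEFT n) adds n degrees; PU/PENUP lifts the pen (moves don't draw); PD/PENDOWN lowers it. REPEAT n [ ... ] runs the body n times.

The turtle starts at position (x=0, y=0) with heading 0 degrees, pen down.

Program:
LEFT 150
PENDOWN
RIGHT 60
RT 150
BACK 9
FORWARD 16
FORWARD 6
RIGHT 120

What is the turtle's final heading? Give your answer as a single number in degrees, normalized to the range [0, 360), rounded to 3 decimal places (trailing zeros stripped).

Answer: 180

Derivation:
Executing turtle program step by step:
Start: pos=(0,0), heading=0, pen down
LT 150: heading 0 -> 150
PD: pen down
RT 60: heading 150 -> 90
RT 150: heading 90 -> 300
BK 9: (0,0) -> (-4.5,7.794) [heading=300, draw]
FD 16: (-4.5,7.794) -> (3.5,-6.062) [heading=300, draw]
FD 6: (3.5,-6.062) -> (6.5,-11.258) [heading=300, draw]
RT 120: heading 300 -> 180
Final: pos=(6.5,-11.258), heading=180, 3 segment(s) drawn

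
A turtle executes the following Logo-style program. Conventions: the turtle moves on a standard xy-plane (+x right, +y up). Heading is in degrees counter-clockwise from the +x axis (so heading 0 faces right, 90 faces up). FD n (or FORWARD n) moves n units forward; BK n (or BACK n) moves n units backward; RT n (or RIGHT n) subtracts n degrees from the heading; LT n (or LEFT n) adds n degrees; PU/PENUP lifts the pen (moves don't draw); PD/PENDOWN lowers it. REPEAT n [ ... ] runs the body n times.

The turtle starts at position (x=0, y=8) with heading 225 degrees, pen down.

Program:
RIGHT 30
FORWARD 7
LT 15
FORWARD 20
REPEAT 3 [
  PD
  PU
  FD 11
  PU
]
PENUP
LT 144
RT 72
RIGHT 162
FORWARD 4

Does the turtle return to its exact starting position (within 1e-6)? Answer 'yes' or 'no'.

Answer: no

Derivation:
Executing turtle program step by step:
Start: pos=(0,8), heading=225, pen down
RT 30: heading 225 -> 195
FD 7: (0,8) -> (-6.761,6.188) [heading=195, draw]
LT 15: heading 195 -> 210
FD 20: (-6.761,6.188) -> (-24.082,-3.812) [heading=210, draw]
REPEAT 3 [
  -- iteration 1/3 --
  PD: pen down
  PU: pen up
  FD 11: (-24.082,-3.812) -> (-33.608,-9.312) [heading=210, move]
  PU: pen up
  -- iteration 2/3 --
  PD: pen down
  PU: pen up
  FD 11: (-33.608,-9.312) -> (-43.135,-14.812) [heading=210, move]
  PU: pen up
  -- iteration 3/3 --
  PD: pen down
  PU: pen up
  FD 11: (-43.135,-14.812) -> (-52.661,-20.312) [heading=210, move]
  PU: pen up
]
PU: pen up
LT 144: heading 210 -> 354
RT 72: heading 354 -> 282
RT 162: heading 282 -> 120
FD 4: (-52.661,-20.312) -> (-54.661,-16.848) [heading=120, move]
Final: pos=(-54.661,-16.848), heading=120, 2 segment(s) drawn

Start position: (0, 8)
Final position: (-54.661, -16.848)
Distance = 60.043; >= 1e-6 -> NOT closed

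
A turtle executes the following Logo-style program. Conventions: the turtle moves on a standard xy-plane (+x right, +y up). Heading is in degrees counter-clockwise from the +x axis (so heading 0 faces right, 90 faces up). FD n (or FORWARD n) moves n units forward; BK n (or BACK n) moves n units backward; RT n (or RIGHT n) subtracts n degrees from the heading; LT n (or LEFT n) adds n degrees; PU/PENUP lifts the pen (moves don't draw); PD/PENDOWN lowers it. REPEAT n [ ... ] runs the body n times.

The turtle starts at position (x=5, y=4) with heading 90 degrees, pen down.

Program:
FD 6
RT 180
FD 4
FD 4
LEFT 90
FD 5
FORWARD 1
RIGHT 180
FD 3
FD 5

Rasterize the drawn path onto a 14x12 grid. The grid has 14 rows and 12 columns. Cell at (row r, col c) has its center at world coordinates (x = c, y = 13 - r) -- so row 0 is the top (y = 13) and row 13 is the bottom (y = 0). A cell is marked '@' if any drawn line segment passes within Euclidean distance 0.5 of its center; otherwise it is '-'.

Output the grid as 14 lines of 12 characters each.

Answer: ------------
------------
------------
-----@------
-----@------
-----@------
-----@------
-----@------
-----@------
-----@------
-----@------
---@@@@@@@@@
------------
------------

Derivation:
Segment 0: (5,4) -> (5,10)
Segment 1: (5,10) -> (5,6)
Segment 2: (5,6) -> (5,2)
Segment 3: (5,2) -> (10,2)
Segment 4: (10,2) -> (11,2)
Segment 5: (11,2) -> (8,2)
Segment 6: (8,2) -> (3,2)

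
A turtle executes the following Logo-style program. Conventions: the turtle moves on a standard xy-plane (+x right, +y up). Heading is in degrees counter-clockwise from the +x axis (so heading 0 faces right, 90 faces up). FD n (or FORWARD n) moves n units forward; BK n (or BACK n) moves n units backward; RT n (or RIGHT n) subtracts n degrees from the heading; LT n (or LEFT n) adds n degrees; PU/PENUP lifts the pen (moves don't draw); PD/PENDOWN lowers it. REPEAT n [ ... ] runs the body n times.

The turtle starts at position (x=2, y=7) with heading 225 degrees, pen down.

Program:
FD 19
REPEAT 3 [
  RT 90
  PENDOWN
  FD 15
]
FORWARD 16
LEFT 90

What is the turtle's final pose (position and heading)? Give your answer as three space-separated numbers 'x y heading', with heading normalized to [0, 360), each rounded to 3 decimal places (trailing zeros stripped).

Answer: 10.485 -7.142 45

Derivation:
Executing turtle program step by step:
Start: pos=(2,7), heading=225, pen down
FD 19: (2,7) -> (-11.435,-6.435) [heading=225, draw]
REPEAT 3 [
  -- iteration 1/3 --
  RT 90: heading 225 -> 135
  PD: pen down
  FD 15: (-11.435,-6.435) -> (-22.042,4.172) [heading=135, draw]
  -- iteration 2/3 --
  RT 90: heading 135 -> 45
  PD: pen down
  FD 15: (-22.042,4.172) -> (-11.435,14.778) [heading=45, draw]
  -- iteration 3/3 --
  RT 90: heading 45 -> 315
  PD: pen down
  FD 15: (-11.435,14.778) -> (-0.828,4.172) [heading=315, draw]
]
FD 16: (-0.828,4.172) -> (10.485,-7.142) [heading=315, draw]
LT 90: heading 315 -> 45
Final: pos=(10.485,-7.142), heading=45, 5 segment(s) drawn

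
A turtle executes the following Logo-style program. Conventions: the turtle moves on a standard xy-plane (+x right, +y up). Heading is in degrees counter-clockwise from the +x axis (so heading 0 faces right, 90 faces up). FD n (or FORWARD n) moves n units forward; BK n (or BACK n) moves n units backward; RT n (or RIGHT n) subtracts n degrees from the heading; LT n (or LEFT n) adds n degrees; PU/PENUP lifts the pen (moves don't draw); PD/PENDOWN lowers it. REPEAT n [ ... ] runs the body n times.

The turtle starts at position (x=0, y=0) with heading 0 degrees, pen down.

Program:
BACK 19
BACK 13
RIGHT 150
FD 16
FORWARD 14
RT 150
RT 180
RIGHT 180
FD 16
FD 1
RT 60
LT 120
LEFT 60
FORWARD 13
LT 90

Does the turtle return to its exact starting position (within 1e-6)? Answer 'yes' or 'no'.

Answer: no

Derivation:
Executing turtle program step by step:
Start: pos=(0,0), heading=0, pen down
BK 19: (0,0) -> (-19,0) [heading=0, draw]
BK 13: (-19,0) -> (-32,0) [heading=0, draw]
RT 150: heading 0 -> 210
FD 16: (-32,0) -> (-45.856,-8) [heading=210, draw]
FD 14: (-45.856,-8) -> (-57.981,-15) [heading=210, draw]
RT 150: heading 210 -> 60
RT 180: heading 60 -> 240
RT 180: heading 240 -> 60
FD 16: (-57.981,-15) -> (-49.981,-1.144) [heading=60, draw]
FD 1: (-49.981,-1.144) -> (-49.481,-0.278) [heading=60, draw]
RT 60: heading 60 -> 0
LT 120: heading 0 -> 120
LT 60: heading 120 -> 180
FD 13: (-49.481,-0.278) -> (-62.481,-0.278) [heading=180, draw]
LT 90: heading 180 -> 270
Final: pos=(-62.481,-0.278), heading=270, 7 segment(s) drawn

Start position: (0, 0)
Final position: (-62.481, -0.278)
Distance = 62.481; >= 1e-6 -> NOT closed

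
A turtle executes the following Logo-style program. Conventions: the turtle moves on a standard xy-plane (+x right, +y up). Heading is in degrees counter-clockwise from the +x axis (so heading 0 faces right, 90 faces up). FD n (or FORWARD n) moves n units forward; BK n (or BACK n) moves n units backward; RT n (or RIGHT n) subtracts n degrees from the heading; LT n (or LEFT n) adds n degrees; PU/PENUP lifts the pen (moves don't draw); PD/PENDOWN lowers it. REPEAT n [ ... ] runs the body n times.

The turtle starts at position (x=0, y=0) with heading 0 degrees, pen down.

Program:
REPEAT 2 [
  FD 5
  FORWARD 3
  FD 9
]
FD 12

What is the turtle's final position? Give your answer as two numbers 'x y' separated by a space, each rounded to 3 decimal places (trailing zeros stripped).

Executing turtle program step by step:
Start: pos=(0,0), heading=0, pen down
REPEAT 2 [
  -- iteration 1/2 --
  FD 5: (0,0) -> (5,0) [heading=0, draw]
  FD 3: (5,0) -> (8,0) [heading=0, draw]
  FD 9: (8,0) -> (17,0) [heading=0, draw]
  -- iteration 2/2 --
  FD 5: (17,0) -> (22,0) [heading=0, draw]
  FD 3: (22,0) -> (25,0) [heading=0, draw]
  FD 9: (25,0) -> (34,0) [heading=0, draw]
]
FD 12: (34,0) -> (46,0) [heading=0, draw]
Final: pos=(46,0), heading=0, 7 segment(s) drawn

Answer: 46 0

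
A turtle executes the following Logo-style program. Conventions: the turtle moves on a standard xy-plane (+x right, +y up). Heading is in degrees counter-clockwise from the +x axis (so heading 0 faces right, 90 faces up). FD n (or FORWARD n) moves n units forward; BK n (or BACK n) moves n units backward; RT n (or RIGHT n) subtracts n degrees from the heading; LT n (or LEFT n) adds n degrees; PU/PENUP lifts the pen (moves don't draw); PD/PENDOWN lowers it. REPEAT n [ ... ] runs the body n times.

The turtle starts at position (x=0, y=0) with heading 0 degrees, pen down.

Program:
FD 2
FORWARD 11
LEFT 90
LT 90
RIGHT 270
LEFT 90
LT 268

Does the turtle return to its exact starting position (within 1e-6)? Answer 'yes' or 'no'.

Answer: no

Derivation:
Executing turtle program step by step:
Start: pos=(0,0), heading=0, pen down
FD 2: (0,0) -> (2,0) [heading=0, draw]
FD 11: (2,0) -> (13,0) [heading=0, draw]
LT 90: heading 0 -> 90
LT 90: heading 90 -> 180
RT 270: heading 180 -> 270
LT 90: heading 270 -> 0
LT 268: heading 0 -> 268
Final: pos=(13,0), heading=268, 2 segment(s) drawn

Start position: (0, 0)
Final position: (13, 0)
Distance = 13; >= 1e-6 -> NOT closed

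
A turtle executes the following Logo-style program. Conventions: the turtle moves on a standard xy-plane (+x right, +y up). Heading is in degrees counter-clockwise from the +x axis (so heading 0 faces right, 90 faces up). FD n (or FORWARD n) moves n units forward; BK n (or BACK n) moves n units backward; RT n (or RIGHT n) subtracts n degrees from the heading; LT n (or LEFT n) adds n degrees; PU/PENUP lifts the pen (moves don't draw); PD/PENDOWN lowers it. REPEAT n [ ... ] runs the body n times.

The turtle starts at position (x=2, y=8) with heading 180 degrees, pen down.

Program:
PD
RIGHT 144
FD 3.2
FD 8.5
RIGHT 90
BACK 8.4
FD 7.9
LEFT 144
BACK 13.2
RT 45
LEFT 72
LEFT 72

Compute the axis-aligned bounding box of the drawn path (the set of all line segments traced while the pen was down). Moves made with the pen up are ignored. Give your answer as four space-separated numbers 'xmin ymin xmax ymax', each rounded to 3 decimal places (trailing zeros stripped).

Answer: 2 2.082 11.465 21.673

Derivation:
Executing turtle program step by step:
Start: pos=(2,8), heading=180, pen down
PD: pen down
RT 144: heading 180 -> 36
FD 3.2: (2,8) -> (4.589,9.881) [heading=36, draw]
FD 8.5: (4.589,9.881) -> (11.465,14.877) [heading=36, draw]
RT 90: heading 36 -> 306
BK 8.4: (11.465,14.877) -> (6.528,21.673) [heading=306, draw]
FD 7.9: (6.528,21.673) -> (11.172,15.282) [heading=306, draw]
LT 144: heading 306 -> 90
BK 13.2: (11.172,15.282) -> (11.172,2.082) [heading=90, draw]
RT 45: heading 90 -> 45
LT 72: heading 45 -> 117
LT 72: heading 117 -> 189
Final: pos=(11.172,2.082), heading=189, 5 segment(s) drawn

Segment endpoints: x in {2, 4.589, 6.528, 11.172, 11.465}, y in {2.082, 8, 9.881, 14.877, 15.282, 21.673}
xmin=2, ymin=2.082, xmax=11.465, ymax=21.673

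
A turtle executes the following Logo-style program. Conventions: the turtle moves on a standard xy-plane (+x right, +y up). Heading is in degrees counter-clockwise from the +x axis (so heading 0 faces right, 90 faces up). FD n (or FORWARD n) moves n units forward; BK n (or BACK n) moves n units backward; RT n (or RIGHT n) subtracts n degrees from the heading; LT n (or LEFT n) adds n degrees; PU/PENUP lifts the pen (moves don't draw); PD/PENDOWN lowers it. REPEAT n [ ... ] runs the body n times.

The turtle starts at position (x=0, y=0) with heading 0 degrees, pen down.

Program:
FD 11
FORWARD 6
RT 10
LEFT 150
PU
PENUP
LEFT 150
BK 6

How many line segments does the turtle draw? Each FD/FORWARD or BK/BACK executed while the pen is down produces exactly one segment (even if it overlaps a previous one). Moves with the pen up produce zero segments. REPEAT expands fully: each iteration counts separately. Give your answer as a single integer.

Executing turtle program step by step:
Start: pos=(0,0), heading=0, pen down
FD 11: (0,0) -> (11,0) [heading=0, draw]
FD 6: (11,0) -> (17,0) [heading=0, draw]
RT 10: heading 0 -> 350
LT 150: heading 350 -> 140
PU: pen up
PU: pen up
LT 150: heading 140 -> 290
BK 6: (17,0) -> (14.948,5.638) [heading=290, move]
Final: pos=(14.948,5.638), heading=290, 2 segment(s) drawn
Segments drawn: 2

Answer: 2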